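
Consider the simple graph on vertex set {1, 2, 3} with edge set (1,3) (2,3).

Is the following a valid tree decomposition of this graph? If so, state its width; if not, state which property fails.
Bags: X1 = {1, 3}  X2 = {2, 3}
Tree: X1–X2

Yes; width 1.

Every vertex of G appears in some bag (union = {1, 2, 3}); every edge is covered by a bag; and for each vertex v the set of bags containing v is connected in the bag tree. The decomposition is therefore valid. The largest bag has 2 vertices, so the width is 1.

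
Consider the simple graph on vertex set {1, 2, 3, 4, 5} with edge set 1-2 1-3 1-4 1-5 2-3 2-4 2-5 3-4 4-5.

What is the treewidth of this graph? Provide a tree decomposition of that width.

Every bag has size at most 4, so the width is 4 − 1 = 3 and tw(G) ≤ 3. For the lower bound, the 4 vertices {1, 2, 3, 4} are pairwise adjacent, and any tree decomposition puts a clique entirely inside one bag — forcing width ≥ 3. Therefore the treewidth is 3.

Treewidth 3.
One optimal decomposition is:
Bags: B1 = {1, 2, 3, 4}  B2 = {1, 2, 4, 5}
Tree: B1–B2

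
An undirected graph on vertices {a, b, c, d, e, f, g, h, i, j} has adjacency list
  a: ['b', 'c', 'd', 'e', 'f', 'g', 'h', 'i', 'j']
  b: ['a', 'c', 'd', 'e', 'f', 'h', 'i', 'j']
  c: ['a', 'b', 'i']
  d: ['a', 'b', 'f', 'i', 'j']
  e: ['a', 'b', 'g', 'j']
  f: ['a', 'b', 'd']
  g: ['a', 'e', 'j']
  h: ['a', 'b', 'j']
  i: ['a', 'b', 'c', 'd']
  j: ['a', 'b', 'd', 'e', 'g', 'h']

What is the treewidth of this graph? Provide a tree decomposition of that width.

Treewidth 3.
Bags: B1 = {a, b, c, i}  B2 = {a, b, d, i}  B3 = {a, b, d, j}  B4 = {a, b, e, j}  B5 = {a, e, g, j}  B6 = {a, b, d, f}  B7 = {a, b, h, j}
Tree: B1–B2, B2–B3, B3–B4, B4–B5, B3–B6, B4–B7

Each bag holds 4 vertices, so the decomposition has width 3, which upper-bounds the treewidth. For the lower bound, the 4 vertices {a, e, g, j} are pairwise adjacent, and any tree decomposition puts a clique entirely inside one bag — forcing width ≥ 3. The upper and lower bounds meet at 3, so that is the treewidth.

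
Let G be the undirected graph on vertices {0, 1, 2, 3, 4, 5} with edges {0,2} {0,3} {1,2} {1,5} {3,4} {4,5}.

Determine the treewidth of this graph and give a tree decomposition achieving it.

Treewidth 2.
One such decomposition:
Bags: B1 = {0, 2, 3}  B2 = {2, 3, 4}  B3 = {2, 4, 5}  B4 = {1, 2, 5}
Tree: B1–B2, B2–B3, B3–B4

Every bag has size at most 3, so the width is 3 − 1 = 2 and tw(G) ≤ 2. The edges 2–0–3–4–5–1–2 form a cycle, so G is not a tree and its treewidth is at least 2. Combining the bounds, tw(G) = 2.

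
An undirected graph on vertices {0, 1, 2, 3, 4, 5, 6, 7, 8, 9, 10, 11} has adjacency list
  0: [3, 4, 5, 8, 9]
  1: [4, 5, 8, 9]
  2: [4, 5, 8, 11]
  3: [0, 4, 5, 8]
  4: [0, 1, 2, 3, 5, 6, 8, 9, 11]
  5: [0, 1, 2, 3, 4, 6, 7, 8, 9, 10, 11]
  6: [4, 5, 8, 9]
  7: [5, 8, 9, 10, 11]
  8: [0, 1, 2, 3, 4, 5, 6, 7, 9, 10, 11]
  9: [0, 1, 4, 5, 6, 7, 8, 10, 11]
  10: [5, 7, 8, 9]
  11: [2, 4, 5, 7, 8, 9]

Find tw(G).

4

A width-4 tree decomposition is:
Bags: B1 = {0, 4, 5, 8, 9}  B2 = {4, 5, 8, 9, 11}  B3 = {5, 7, 8, 9, 11}  B4 = {4, 5, 6, 8, 9}  B5 = {1, 4, 5, 8, 9}  B6 = {0, 3, 4, 5, 8}  B7 = {5, 7, 8, 9, 10}  B8 = {2, 4, 5, 8, 11}
Tree: B1–B2, B2–B3, B2–B4, B1–B5, B1–B6, B3–B7, B2–B8
The largest bag has 5 vertices, giving width 4; this decomposition certifies tw(G) ≤ 4. Conversely, {5, 7, 8, 9, 10} is a clique of size 5, and the vertices of any clique must share a bag in every tree decomposition; so some bag has ≥ 5 vertices and tw(G) ≥ 4. Combining the bounds, tw(G) = 4.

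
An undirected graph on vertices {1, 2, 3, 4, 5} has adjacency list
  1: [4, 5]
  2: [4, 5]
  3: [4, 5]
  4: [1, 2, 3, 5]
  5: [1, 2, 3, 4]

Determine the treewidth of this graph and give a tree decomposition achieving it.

Treewidth 2.
One such decomposition:
Bags: B1 = {2, 4, 5}  B2 = {3, 4, 5}  B3 = {1, 4, 5}
Tree: B1–B2, B1–B3

Every bag has size at most 3, so the width is 3 − 1 = 2 and tw(G) ≤ 2. For the lower bound, the 3 vertices {1, 4, 5} are pairwise adjacent, and any tree decomposition puts a clique entirely inside one bag — forcing width ≥ 2. Therefore the treewidth is 2.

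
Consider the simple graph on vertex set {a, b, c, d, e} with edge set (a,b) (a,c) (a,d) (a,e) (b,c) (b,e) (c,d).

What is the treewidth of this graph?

A width-2 tree decomposition is:
Bags: B1 = {a, b, c}  B2 = {a, b, e}  B3 = {a, c, d}
Tree: B1–B2, B1–B3
The largest bag has 3 vertices, giving width 2; this decomposition certifies tw(G) ≤ 2. On the other hand G contains the 3-clique {a, b, e}. A clique must lie in a single bag of any decomposition, so no decomposition can have width below 2. The upper and lower bounds meet at 2, so that is the treewidth.

2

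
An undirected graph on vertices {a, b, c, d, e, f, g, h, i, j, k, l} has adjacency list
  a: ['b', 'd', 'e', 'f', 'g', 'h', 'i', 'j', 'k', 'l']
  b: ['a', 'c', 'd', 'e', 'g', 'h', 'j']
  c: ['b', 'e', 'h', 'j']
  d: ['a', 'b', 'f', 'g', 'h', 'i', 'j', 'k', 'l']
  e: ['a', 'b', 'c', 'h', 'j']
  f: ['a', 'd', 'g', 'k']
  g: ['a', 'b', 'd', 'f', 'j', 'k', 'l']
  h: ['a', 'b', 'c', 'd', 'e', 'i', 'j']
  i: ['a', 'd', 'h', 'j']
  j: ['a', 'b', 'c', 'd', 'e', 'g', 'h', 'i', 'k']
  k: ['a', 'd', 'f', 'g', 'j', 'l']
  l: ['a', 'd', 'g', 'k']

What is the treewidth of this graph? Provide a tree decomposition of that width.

Treewidth 4.
Bags: B1 = {a, d, g, j, k}  B2 = {a, b, d, g, j}  B3 = {a, b, d, h, j}  B4 = {a, d, g, k, l}  B5 = {a, b, e, h, j}  B6 = {a, d, f, g, k}  B7 = {b, c, e, h, j}  B8 = {a, d, h, i, j}
Tree: B1–B2, B2–B3, B1–B4, B3–B5, B4–B6, B5–B7, B3–B8

Every bag has size at most 5, so the width is 5 − 1 = 4 and tw(G) ≤ 4. For the lower bound, the 5 vertices {b, c, e, h, j} are pairwise adjacent, and any tree decomposition puts a clique entirely inside one bag — forcing width ≥ 4. Therefore the treewidth is 4.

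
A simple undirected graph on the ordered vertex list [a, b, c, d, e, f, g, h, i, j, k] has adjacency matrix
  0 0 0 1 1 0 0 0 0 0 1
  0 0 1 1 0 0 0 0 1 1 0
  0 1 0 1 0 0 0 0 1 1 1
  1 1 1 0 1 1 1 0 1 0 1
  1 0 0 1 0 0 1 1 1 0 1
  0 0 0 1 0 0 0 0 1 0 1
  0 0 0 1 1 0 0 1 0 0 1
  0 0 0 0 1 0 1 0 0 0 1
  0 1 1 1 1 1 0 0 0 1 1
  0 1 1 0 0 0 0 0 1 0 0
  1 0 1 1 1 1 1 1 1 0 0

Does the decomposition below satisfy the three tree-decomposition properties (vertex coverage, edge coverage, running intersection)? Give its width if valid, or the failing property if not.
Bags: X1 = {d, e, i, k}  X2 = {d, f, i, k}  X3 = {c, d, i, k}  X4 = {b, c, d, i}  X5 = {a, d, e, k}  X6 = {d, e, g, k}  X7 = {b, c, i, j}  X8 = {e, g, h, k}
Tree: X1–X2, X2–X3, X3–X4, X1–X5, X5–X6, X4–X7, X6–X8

Vertex coverage: the bags together contain {a, b, c, d, e, f, g, h, i, j, k}, the full vertex set. Edge coverage: each edge of G has both endpoints in at least one bag. Running intersection: for every vertex, the bags containing it form a connected subtree. All three properties hold, so this is a valid tree decomposition of width max|bag| − 1 = 3, and hence tw(G) ≤ 3.

Yes; width 3.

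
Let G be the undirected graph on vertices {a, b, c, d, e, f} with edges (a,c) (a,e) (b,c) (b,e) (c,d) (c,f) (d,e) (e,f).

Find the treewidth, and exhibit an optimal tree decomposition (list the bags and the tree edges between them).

Treewidth 2.
One such decomposition:
Bags: B1 = {c, e, f}  B2 = {c, d, e}  B3 = {a, c, e}  B4 = {b, c, e}
Tree: B1–B2, B2–B3, B3–B4

Every bag has size at most 3, so the width is 3 − 1 = 2 and tw(G) ≤ 2. For the lower bound, G contains the cycle c–f–e–d–c, so G is not a forest; only forests have treewidth ≤ 1, hence tw(G) ≥ 2. Combining the bounds, tw(G) = 2.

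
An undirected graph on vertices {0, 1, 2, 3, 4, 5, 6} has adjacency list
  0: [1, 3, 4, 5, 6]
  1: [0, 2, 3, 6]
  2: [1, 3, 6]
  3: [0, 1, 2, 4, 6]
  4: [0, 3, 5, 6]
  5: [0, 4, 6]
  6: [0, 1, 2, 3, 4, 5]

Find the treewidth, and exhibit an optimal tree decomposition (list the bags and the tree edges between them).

Each bag holds 4 vertices, so the decomposition has width 3, which upper-bounds the treewidth. On the other hand G contains the 4-clique {0, 1, 3, 6}. A clique must lie in a single bag of any decomposition, so no decomposition can have width below 3. Combining the bounds, tw(G) = 3.

Treewidth 3.
One such decomposition:
Bags: B1 = {1, 2, 3, 6}  B2 = {0, 1, 3, 6}  B3 = {0, 3, 4, 6}  B4 = {0, 4, 5, 6}
Tree: B1–B2, B2–B3, B3–B4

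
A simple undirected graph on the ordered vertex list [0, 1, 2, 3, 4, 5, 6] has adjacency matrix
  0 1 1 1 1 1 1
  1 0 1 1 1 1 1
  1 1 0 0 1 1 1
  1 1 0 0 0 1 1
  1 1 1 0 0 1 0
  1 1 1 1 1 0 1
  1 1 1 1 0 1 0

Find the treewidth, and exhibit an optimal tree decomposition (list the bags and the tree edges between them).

Each bag holds 5 vertices, so the decomposition has width 4, which upper-bounds the treewidth. Conversely, {0, 1, 2, 4, 5} is a clique of size 5, and the vertices of any clique must share a bag in every tree decomposition; so some bag has ≥ 5 vertices and tw(G) ≥ 4. Combining the bounds, tw(G) = 4.

Treewidth 4.
Bags: B1 = {0, 1, 2, 4, 5}  B2 = {0, 1, 2, 5, 6}  B3 = {0, 1, 3, 5, 6}
Tree: B1–B2, B2–B3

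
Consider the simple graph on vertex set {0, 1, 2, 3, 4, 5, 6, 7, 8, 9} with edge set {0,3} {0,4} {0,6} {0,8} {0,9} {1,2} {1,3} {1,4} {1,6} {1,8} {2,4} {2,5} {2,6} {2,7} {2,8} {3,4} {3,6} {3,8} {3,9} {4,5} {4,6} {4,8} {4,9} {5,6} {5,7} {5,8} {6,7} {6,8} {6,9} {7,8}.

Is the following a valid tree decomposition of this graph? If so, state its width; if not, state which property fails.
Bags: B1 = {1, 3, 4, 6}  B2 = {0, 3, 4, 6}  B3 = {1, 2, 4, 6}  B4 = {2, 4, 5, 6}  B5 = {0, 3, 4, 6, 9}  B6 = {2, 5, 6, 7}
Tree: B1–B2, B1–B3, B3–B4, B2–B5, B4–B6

No — vertex 8 appears in no bag.

A tree decomposition must satisfy three properties: every vertex lies in some bag; for every edge, both endpoints lie together in some bag; and for every vertex, the bags containing it form a connected subtree. Here vertex 8 appears in no bag, so the decomposition is invalid.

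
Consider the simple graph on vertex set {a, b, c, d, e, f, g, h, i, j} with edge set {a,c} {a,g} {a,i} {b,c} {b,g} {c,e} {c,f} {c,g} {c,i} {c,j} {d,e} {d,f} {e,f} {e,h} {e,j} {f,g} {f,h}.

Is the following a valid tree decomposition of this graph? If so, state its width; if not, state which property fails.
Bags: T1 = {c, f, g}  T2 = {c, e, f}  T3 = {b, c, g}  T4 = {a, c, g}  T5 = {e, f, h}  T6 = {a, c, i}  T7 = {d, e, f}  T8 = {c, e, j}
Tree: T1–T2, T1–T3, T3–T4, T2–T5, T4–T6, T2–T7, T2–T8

Every vertex of G appears in some bag (union = {a, b, c, d, e, f, g, h, i, j}); every edge is covered by a bag; and for each vertex v the set of bags containing v is connected in the bag tree. The decomposition is therefore valid. The largest bag has 3 vertices, so the width is 2.

Yes; width 2.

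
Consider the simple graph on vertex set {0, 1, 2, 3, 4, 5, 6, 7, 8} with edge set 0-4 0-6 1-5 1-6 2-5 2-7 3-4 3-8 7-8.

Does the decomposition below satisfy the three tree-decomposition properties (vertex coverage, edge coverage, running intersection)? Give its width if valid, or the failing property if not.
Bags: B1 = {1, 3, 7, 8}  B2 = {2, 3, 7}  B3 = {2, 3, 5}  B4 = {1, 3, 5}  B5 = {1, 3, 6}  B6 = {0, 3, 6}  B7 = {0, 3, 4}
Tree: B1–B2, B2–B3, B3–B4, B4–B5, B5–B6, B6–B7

A tree decomposition must satisfy three properties: every vertex lies in some bag; for every edge, both endpoints lie together in some bag; and for every vertex, the bags containing it form a connected subtree. Here bags containing vertex 1 are not connected in the tree, so the decomposition is invalid.

No — bags containing vertex 1 are not connected in the tree.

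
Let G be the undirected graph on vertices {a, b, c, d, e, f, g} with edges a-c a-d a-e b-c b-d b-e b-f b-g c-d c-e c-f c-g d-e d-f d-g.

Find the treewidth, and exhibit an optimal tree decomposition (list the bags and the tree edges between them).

Each bag holds 4 vertices, so the decomposition has width 3, which upper-bounds the treewidth. On the other hand G contains the 4-clique {a, c, d, e}. A clique must lie in a single bag of any decomposition, so no decomposition can have width below 3. Therefore the treewidth is 3.

Treewidth 3.
Bags: B1 = {b, c, d, e}  B2 = {b, c, d, g}  B3 = {b, c, d, f}  B4 = {a, c, d, e}
Tree: B1–B2, B2–B3, B1–B4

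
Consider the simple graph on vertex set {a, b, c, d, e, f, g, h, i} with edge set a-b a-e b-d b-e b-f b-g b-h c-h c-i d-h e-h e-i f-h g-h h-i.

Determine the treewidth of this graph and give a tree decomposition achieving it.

Treewidth 2.
Bags: B1 = {e, h, i}  B2 = {c, h, i}  B3 = {b, e, h}  B4 = {b, g, h}  B5 = {a, b, e}  B6 = {b, f, h}  B7 = {b, d, h}
Tree: B1–B2, B1–B3, B3–B4, B3–B5, B3–B6, B6–B7

Each bag holds 3 vertices, so the decomposition has width 2, which upper-bounds the treewidth. Conversely, {c, h, i} is a clique of size 3, and the vertices of any clique must share a bag in every tree decomposition; so some bag has ≥ 3 vertices and tw(G) ≥ 2. Therefore the treewidth is 2.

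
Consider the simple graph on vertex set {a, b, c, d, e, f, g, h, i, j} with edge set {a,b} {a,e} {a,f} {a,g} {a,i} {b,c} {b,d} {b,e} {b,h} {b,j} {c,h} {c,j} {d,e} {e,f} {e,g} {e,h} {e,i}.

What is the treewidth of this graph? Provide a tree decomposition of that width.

Treewidth 2.
Bags: B1 = {b, e, h}  B2 = {b, c, h}  B3 = {b, d, e}  B4 = {a, b, e}  B5 = {a, e, f}  B6 = {b, c, j}  B7 = {a, e, i}  B8 = {a, e, g}
Tree: B1–B2, B1–B3, B3–B4, B4–B5, B2–B6, B4–B7, B4–B8

Each bag holds 3 vertices, so the decomposition has width 2, which upper-bounds the treewidth. Conversely, {b, c, j} is a clique of size 3, and the vertices of any clique must share a bag in every tree decomposition; so some bag has ≥ 3 vertices and tw(G) ≥ 2. Combining the bounds, tw(G) = 2.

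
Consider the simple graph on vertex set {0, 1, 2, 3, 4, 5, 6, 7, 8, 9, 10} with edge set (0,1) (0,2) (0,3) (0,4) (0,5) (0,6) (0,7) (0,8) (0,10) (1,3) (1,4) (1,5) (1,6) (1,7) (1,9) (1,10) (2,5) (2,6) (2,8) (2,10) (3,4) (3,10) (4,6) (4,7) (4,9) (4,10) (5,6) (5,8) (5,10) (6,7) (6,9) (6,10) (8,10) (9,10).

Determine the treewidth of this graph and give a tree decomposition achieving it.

Treewidth 4.
One such decomposition:
Bags: B1 = {0, 1, 3, 4, 10}  B2 = {0, 1, 4, 6, 10}  B3 = {0, 1, 5, 6, 10}  B4 = {0, 2, 5, 6, 10}  B5 = {0, 2, 5, 8, 10}  B6 = {0, 1, 4, 6, 7}  B7 = {1, 4, 6, 9, 10}
Tree: B1–B2, B2–B3, B3–B4, B4–B5, B2–B6, B2–B7

Each bag holds 5 vertices, so the decomposition has width 4, which upper-bounds the treewidth. On the other hand G contains the 5-clique {0, 2, 5, 8, 10}. A clique must lie in a single bag of any decomposition, so no decomposition can have width below 4. Combining the bounds, tw(G) = 4.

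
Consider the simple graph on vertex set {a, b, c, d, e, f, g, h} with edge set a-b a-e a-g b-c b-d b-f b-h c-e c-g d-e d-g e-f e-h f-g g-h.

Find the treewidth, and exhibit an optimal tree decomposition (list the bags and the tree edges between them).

Treewidth 3.
One optimal decomposition is:
Bags: B1 = {b, e, g, h}  B2 = {b, d, e, g}  B3 = {b, c, e, g}  B4 = {a, b, e, g}  B5 = {b, e, f, g}
Tree: B1–B2, B2–B3, B3–B4, B4–B5

Each bag holds 4 vertices, so the decomposition has width 3, which upper-bounds the treewidth. For the lower bound: the 4 vertex sets {g,h}, {d,e}, {b}, {c} are disjoint, each induces a connected subgraph, and every pair is joined by at least one edge of G. Contracting each set to a single vertex therefore yields K_{4} as a minor, and since treewidth is minor-monotone, tw(G) ≥ tw(K_{4}) = 3. Combining the bounds, tw(G) = 3.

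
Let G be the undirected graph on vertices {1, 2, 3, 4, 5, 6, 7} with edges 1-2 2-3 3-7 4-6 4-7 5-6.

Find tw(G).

1

A width-1 tree decomposition is:
Bags: B1 = {5, 6}  B2 = {4, 6}  B3 = {4, 7}  B4 = {3, 7}  B5 = {2, 3}  B6 = {1, 2}
Tree: B1–B2, B2–B3, B3–B4, B4–B5, B5–B6
Each bag holds 2 vertices, so the decomposition has width 1, which upper-bounds the treewidth. Since G has at least one edge (e.g. 5–6), it is not an edgeless graph, so tw(G) ≥ 1. The upper and lower bounds meet at 1, so that is the treewidth.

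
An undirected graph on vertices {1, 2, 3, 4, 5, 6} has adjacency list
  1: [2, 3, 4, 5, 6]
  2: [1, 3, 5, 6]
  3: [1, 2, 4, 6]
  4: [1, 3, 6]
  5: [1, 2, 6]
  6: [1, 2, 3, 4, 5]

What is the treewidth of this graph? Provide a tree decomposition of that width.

Treewidth 3.
One optimal decomposition is:
Bags: B1 = {1, 3, 4, 6}  B2 = {1, 2, 3, 6}  B3 = {1, 2, 5, 6}
Tree: B1–B2, B2–B3

Every bag has size at most 4, so the width is 4 − 1 = 3 and tw(G) ≤ 3. For the lower bound, the 4 vertices {1, 2, 3, 6} are pairwise adjacent, and any tree decomposition puts a clique entirely inside one bag — forcing width ≥ 3. The upper and lower bounds meet at 3, so that is the treewidth.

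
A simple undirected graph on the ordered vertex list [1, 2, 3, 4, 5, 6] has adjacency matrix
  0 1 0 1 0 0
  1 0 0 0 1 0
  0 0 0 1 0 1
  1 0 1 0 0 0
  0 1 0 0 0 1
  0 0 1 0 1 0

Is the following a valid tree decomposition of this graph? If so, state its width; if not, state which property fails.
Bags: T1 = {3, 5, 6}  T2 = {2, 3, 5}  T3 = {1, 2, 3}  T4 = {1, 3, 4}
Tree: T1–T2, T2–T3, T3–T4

Yes; width 2.

Vertex coverage: the bags together contain {1, 2, 3, 4, 5, 6}, the full vertex set. Edge coverage: each edge of G has both endpoints in at least one bag. Running intersection: for every vertex, the bags containing it form a connected subtree. All three properties hold, so this is a valid tree decomposition of width max|bag| − 1 = 2, and hence tw(G) ≤ 2.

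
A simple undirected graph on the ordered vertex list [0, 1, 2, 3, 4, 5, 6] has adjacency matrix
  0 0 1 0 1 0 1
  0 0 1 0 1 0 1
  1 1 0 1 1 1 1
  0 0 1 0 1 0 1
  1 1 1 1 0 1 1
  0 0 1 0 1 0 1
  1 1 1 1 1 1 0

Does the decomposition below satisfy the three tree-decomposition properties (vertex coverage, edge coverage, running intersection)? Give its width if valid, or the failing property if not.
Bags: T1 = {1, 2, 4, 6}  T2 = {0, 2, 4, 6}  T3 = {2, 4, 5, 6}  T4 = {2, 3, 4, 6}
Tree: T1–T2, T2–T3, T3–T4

Yes; width 3.

Vertex coverage: the bags together contain {0, 1, 2, 3, 4, 5, 6}, the full vertex set. Edge coverage: each edge of G has both endpoints in at least one bag. Running intersection: for every vertex, the bags containing it form a connected subtree. All three properties hold, so this is a valid tree decomposition of width max|bag| − 1 = 3, and hence tw(G) ≤ 3.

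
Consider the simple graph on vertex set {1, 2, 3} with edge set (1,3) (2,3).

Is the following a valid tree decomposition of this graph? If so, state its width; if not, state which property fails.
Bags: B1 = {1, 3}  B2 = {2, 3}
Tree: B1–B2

Yes; width 1.

Vertex coverage: the bags together contain {1, 2, 3}, the full vertex set. Edge coverage: each edge of G has both endpoints in at least one bag. Running intersection: for every vertex, the bags containing it form a connected subtree. All three properties hold, so this is a valid tree decomposition of width max|bag| − 1 = 1, and hence tw(G) ≤ 1.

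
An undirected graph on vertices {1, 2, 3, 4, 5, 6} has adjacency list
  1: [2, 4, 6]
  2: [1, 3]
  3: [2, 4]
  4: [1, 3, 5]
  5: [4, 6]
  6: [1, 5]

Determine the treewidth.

2

A width-2 tree decomposition is:
Bags: B1 = {4, 5, 6}  B2 = {1, 4, 6}  B3 = {1, 3, 4}  B4 = {1, 2, 3}
Tree: B1–B2, B2–B3, B3–B4
Each bag holds 3 vertices, so the decomposition has width 2, which upper-bounds the treewidth. For the lower bound, G contains the cycle 5–6–1–4–5, so G is not a forest; only forests have treewidth ≤ 1, hence tw(G) ≥ 2. Combining the bounds, tw(G) = 2.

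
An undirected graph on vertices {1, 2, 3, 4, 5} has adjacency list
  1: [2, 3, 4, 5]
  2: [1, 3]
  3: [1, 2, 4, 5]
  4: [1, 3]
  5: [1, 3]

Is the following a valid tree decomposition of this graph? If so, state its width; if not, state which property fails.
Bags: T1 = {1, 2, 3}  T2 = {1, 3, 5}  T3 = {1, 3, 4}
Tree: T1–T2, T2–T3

Vertex coverage: the bags together contain {1, 2, 3, 4, 5}, the full vertex set. Edge coverage: each edge of G has both endpoints in at least one bag. Running intersection: for every vertex, the bags containing it form a connected subtree. All three properties hold, so this is a valid tree decomposition of width max|bag| − 1 = 2, and hence tw(G) ≤ 2.

Yes; width 2.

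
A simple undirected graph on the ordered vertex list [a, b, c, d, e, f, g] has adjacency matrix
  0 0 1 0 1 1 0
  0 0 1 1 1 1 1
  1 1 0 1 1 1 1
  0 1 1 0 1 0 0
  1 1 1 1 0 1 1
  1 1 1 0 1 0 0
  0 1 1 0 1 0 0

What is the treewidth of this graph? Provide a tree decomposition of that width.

Treewidth 3.
Bags: B1 = {a, c, e, f}  B2 = {b, c, e, f}  B3 = {b, c, d, e}  B4 = {b, c, e, g}
Tree: B1–B2, B2–B3, B2–B4

The largest bag has 4 vertices, giving width 3; this decomposition certifies tw(G) ≤ 3. Conversely, {a, c, e, f} is a clique of size 4, and the vertices of any clique must share a bag in every tree decomposition; so some bag has ≥ 4 vertices and tw(G) ≥ 3. The upper and lower bounds meet at 3, so that is the treewidth.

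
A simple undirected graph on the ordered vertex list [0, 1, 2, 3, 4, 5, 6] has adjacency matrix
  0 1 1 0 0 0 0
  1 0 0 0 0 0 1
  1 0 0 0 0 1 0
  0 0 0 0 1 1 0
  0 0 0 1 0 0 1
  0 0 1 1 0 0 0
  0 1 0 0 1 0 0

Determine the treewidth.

A width-2 tree decomposition is:
Bags: B1 = {0, 1, 2}  B2 = {1, 2, 6}  B3 = {2, 4, 6}  B4 = {2, 3, 4}  B5 = {2, 3, 5}
Tree: B1–B2, B2–B3, B3–B4, B4–B5
Every bag has size at most 3, so the width is 3 − 1 = 2 and tw(G) ≤ 2. For the lower bound, G contains the cycle 2–0–1–6–4–3–5–2, so G is not a forest; only forests have treewidth ≤ 1, hence tw(G) ≥ 2. The upper and lower bounds meet at 2, so that is the treewidth.

2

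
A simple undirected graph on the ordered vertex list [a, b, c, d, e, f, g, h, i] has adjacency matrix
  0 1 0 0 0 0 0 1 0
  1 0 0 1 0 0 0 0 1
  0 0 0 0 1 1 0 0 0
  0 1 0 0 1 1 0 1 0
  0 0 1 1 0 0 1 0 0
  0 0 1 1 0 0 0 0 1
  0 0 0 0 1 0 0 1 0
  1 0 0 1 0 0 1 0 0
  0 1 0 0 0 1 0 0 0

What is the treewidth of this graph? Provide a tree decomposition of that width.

The largest bag has 4 vertices, giving width 3; this decomposition certifies tw(G) ≤ 3. For the lower bound: the 4 vertex sets {c,f,i}, {e}, {d}, {a,b,g,h} are disjoint, each induces a connected subgraph, and every pair is joined by at least one edge of G. Contracting each set to a single vertex therefore yields K_{4} as a minor, and since treewidth is minor-monotone, tw(G) ≥ tw(K_{4}) = 3. The upper and lower bounds meet at 3, so that is the treewidth.

Treewidth 3.
One optimal decomposition is:
Bags: B1 = {c, e, f, i}  B2 = {d, e, f, i}  B3 = {b, d, e, i}  B4 = {b, d, e, g}  B5 = {b, d, g, h}  B6 = {a, b, g, h}
Tree: B1–B2, B2–B3, B3–B4, B4–B5, B5–B6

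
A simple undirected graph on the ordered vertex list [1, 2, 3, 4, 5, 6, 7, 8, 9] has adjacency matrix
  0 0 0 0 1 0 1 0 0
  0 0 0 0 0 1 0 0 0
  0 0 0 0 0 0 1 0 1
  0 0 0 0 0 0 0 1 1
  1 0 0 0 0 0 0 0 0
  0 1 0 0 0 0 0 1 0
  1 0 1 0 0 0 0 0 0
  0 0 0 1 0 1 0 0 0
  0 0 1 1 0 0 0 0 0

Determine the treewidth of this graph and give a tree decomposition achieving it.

The largest bag has 2 vertices, giving width 1; this decomposition certifies tw(G) ≤ 1. Any graph with an edge has treewidth ≥ 1, and G has the edge 2–6. Combining the bounds, tw(G) = 1.

Treewidth 1.
One such decomposition:
Bags: B1 = {2, 6}  B2 = {6, 8}  B3 = {4, 8}  B4 = {4, 9}  B5 = {3, 9}  B6 = {3, 7}  B7 = {1, 7}  B8 = {1, 5}
Tree: B1–B2, B2–B3, B3–B4, B4–B5, B5–B6, B6–B7, B7–B8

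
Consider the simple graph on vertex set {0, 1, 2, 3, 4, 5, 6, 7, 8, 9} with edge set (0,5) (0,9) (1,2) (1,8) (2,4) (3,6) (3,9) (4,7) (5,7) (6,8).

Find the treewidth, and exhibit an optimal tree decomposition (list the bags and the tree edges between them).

Every bag has size at most 3, so the width is 3 − 1 = 2 and tw(G) ≤ 2. Since 7–4–2–1–8–6–3–9–0–5–7 is a cycle in G, G is not acyclic. Forests are exactly the graphs of treewidth ≤ 1, so tw(G) ≥ 2. Hence tw(G) = 2 exactly.

Treewidth 2.
One optimal decomposition is:
Bags: B1 = {2, 4, 7}  B2 = {1, 2, 7}  B3 = {1, 7, 8}  B4 = {6, 7, 8}  B5 = {3, 6, 7}  B6 = {3, 7, 9}  B7 = {0, 7, 9}  B8 = {0, 5, 7}
Tree: B1–B2, B2–B3, B3–B4, B4–B5, B5–B6, B6–B7, B7–B8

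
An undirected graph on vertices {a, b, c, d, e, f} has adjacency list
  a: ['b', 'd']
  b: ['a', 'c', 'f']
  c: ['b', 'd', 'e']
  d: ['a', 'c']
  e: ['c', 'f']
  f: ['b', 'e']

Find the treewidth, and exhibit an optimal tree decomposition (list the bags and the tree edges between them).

Treewidth 2.
One optimal decomposition is:
Bags: B1 = {a, b, d}  B2 = {b, c, d}  B3 = {b, c, f}  B4 = {c, e, f}
Tree: B1–B2, B2–B3, B3–B4

Every bag has size at most 3, so the width is 3 − 1 = 2 and tw(G) ≤ 2. For the lower bound, G contains the cycle a–d–c–b–a, so G is not a forest; only forests have treewidth ≤ 1, hence tw(G) ≥ 2. Therefore the treewidth is 2.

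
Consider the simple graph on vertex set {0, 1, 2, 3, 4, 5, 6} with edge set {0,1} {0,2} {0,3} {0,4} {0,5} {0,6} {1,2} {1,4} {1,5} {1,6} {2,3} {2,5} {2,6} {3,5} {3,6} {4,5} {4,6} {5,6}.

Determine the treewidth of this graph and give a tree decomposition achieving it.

Every bag has size at most 5, so the width is 5 − 1 = 4 and tw(G) ≤ 4. On the other hand G contains the 5-clique {0, 1, 2, 5, 6}. A clique must lie in a single bag of any decomposition, so no decomposition can have width below 4. Hence tw(G) = 4 exactly.

Treewidth 4.
One such decomposition:
Bags: B1 = {0, 1, 4, 5, 6}  B2 = {0, 1, 2, 5, 6}  B3 = {0, 2, 3, 5, 6}
Tree: B1–B2, B2–B3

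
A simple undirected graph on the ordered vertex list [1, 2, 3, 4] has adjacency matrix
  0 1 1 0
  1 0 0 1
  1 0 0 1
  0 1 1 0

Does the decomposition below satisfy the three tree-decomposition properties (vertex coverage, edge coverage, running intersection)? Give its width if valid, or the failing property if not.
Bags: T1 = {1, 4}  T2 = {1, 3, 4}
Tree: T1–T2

A tree decomposition must satisfy three properties: every vertex lies in some bag; for every edge, both endpoints lie together in some bag; and for every vertex, the bags containing it form a connected subtree. Here vertex 2 appears in no bag, so the decomposition is invalid.

No — vertex 2 appears in no bag.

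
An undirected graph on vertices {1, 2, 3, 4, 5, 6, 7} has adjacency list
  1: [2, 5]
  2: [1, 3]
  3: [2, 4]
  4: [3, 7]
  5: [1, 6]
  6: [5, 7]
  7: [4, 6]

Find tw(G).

2

A width-2 tree decomposition is:
Bags: B1 = {4, 6, 7}  B2 = {4, 5, 6}  B3 = {1, 4, 5}  B4 = {1, 2, 4}  B5 = {2, 3, 4}
Tree: B1–B2, B2–B3, B3–B4, B4–B5
Every bag has size at most 3, so the width is 3 − 1 = 2 and tw(G) ≤ 2. The edges 4–7–6–5–1–2–3–4 form a cycle, so G is not a tree and its treewidth is at least 2. Combining the bounds, tw(G) = 2.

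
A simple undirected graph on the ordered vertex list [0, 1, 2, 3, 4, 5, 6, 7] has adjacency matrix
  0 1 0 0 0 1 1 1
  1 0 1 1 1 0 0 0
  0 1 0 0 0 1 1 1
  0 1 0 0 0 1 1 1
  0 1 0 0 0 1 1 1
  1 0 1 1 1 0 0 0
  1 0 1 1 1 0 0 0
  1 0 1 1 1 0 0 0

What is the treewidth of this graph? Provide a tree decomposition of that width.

Treewidth 4.
Bags: B1 = {0, 2, 3, 4, 5}  B2 = {0, 2, 3, 4, 6}  B3 = {0, 2, 3, 4, 7}  B4 = {0, 1, 2, 3, 4}
Tree: B1–B2, B2–B3, B3–B4

The largest bag has 5 vertices, giving width 4; this decomposition certifies tw(G) ≤ 4. For the lower bound: the 5 vertex sets {0,5}, {4,6}, {3,7}, {2}, {1} are disjoint, each induces a connected subgraph, and every pair is joined by at least one edge of G. Contracting each set to a single vertex therefore yields K_{5} as a minor, and since treewidth is minor-monotone, tw(G) ≥ tw(K_{5}) = 4. Combining the bounds, tw(G) = 4.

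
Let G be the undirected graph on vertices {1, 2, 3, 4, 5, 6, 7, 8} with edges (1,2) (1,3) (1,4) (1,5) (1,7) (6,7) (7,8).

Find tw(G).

A width-1 tree decomposition is:
Bags: B1 = {7, 8}  B2 = {1, 7}  B3 = {1, 5}  B4 = {1, 3}  B5 = {1, 2}  B6 = {6, 7}  B7 = {1, 4}
Tree: B1–B2, B2–B3, B3–B4, B4–B5, B1–B6, B2–B7
Every bag has size at most 2, so the width is 2 − 1 = 1 and tw(G) ≤ 1. Any graph with an edge has treewidth ≥ 1, and G has the edge 7–8. Therefore the treewidth is 1.

1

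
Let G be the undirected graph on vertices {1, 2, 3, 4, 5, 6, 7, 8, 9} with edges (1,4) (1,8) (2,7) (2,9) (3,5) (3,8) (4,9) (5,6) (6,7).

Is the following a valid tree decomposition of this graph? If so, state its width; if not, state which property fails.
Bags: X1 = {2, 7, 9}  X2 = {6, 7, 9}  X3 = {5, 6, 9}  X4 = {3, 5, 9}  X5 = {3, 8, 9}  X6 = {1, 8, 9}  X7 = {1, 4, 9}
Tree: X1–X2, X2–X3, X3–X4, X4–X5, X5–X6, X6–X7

Yes; width 2.

Vertex coverage: the bags together contain {1, 2, 3, 4, 5, 6, 7, 8, 9}, the full vertex set. Edge coverage: each edge of G has both endpoints in at least one bag. Running intersection: for every vertex, the bags containing it form a connected subtree. All three properties hold, so this is a valid tree decomposition of width max|bag| − 1 = 2, and hence tw(G) ≤ 2.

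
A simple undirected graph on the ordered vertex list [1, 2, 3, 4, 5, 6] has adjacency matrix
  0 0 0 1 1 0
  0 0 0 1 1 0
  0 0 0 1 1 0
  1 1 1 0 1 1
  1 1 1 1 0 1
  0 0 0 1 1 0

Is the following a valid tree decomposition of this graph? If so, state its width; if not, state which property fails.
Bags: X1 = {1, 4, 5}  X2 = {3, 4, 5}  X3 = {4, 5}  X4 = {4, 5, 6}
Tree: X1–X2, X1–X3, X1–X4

A tree decomposition must satisfy three properties: every vertex lies in some bag; for every edge, both endpoints lie together in some bag; and for every vertex, the bags containing it form a connected subtree. Here vertex 2 appears in no bag, so the decomposition is invalid.

No — vertex 2 appears in no bag.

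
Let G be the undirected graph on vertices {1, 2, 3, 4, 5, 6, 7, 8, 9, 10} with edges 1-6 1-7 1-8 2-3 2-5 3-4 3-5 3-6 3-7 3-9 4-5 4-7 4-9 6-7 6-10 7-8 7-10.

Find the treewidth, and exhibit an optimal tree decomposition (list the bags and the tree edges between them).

Treewidth 2.
Bags: B1 = {6, 7, 10}  B2 = {3, 6, 7}  B3 = {1, 6, 7}  B4 = {3, 4, 7}  B5 = {3, 4, 5}  B6 = {3, 4, 9}  B7 = {2, 3, 5}  B8 = {1, 7, 8}
Tree: B1–B2, B2–B3, B2–B4, B4–B5, B4–B6, B5–B7, B3–B8

The largest bag has 3 vertices, giving width 2; this decomposition certifies tw(G) ≤ 2. For the lower bound, the 3 vertices {1, 7, 8} are pairwise adjacent, and any tree decomposition puts a clique entirely inside one bag — forcing width ≥ 2. Therefore the treewidth is 2.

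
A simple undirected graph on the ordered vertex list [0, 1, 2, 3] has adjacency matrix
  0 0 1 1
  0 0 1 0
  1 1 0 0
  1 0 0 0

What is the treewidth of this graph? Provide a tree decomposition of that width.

Treewidth 1.
One optimal decomposition is:
Bags: B1 = {0, 2}  B2 = {0, 3}  B3 = {1, 2}
Tree: B1–B2, B1–B3

Every bag has size at most 2, so the width is 2 − 1 = 1 and tw(G) ≤ 1. Since G has at least one edge (e.g. 2–0), it is not an edgeless graph, so tw(G) ≥ 1. Therefore the treewidth is 1.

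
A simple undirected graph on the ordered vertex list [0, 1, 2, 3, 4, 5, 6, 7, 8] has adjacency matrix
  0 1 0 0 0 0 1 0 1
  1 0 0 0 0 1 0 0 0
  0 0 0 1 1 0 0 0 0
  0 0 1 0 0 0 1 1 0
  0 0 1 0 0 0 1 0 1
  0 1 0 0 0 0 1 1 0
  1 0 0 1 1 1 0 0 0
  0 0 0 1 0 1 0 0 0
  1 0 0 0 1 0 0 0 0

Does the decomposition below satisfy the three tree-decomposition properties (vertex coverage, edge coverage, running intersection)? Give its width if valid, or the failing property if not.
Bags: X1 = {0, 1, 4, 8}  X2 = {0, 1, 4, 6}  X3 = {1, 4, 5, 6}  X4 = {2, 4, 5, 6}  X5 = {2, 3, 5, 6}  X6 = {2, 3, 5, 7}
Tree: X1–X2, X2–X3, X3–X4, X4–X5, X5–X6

Vertex coverage: the bags together contain {0, 1, 2, 3, 4, 5, 6, 7, 8}, the full vertex set. Edge coverage: each edge of G has both endpoints in at least one bag. Running intersection: for every vertex, the bags containing it form a connected subtree. All three properties hold, so this is a valid tree decomposition of width max|bag| − 1 = 3, and hence tw(G) ≤ 3.

Yes; width 3.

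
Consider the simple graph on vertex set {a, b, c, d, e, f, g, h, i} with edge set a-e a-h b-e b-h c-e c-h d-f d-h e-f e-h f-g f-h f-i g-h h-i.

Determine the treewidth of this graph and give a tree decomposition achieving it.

Treewidth 2.
Bags: B1 = {d, f, h}  B2 = {f, g, h}  B3 = {e, f, h}  B4 = {f, h, i}  B5 = {a, e, h}  B6 = {c, e, h}  B7 = {b, e, h}
Tree: B1–B2, B1–B3, B3–B4, B3–B5, B3–B6, B6–B7

Each bag holds 3 vertices, so the decomposition has width 2, which upper-bounds the treewidth. On the other hand G contains the 3-clique {a, e, h}. A clique must lie in a single bag of any decomposition, so no decomposition can have width below 2. Hence tw(G) = 2 exactly.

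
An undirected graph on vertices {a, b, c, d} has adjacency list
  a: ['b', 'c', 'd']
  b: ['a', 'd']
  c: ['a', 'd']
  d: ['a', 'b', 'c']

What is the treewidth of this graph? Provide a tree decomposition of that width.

Every bag has size at most 3, so the width is 3 − 1 = 2 and tw(G) ≤ 2. On the other hand G contains the 3-clique {a, c, d}. A clique must lie in a single bag of any decomposition, so no decomposition can have width below 2. The upper and lower bounds meet at 2, so that is the treewidth.

Treewidth 2.
One optimal decomposition is:
Bags: B1 = {a, c, d}  B2 = {a, b, d}
Tree: B1–B2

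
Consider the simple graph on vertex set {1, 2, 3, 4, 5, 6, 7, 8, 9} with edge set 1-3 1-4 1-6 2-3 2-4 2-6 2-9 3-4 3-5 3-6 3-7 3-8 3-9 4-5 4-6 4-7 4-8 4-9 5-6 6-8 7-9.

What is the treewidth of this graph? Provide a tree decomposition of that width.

Every bag has size at most 4, so the width is 4 − 1 = 3 and tw(G) ≤ 3. For the lower bound, the 4 vertices {2, 3, 4, 9} are pairwise adjacent, and any tree decomposition puts a clique entirely inside one bag — forcing width ≥ 3. The upper and lower bounds meet at 3, so that is the treewidth.

Treewidth 3.
One optimal decomposition is:
Bags: B1 = {3, 4, 6, 8}  B2 = {2, 3, 4, 6}  B3 = {1, 3, 4, 6}  B4 = {2, 3, 4, 9}  B5 = {3, 4, 5, 6}  B6 = {3, 4, 7, 9}
Tree: B1–B2, B2–B3, B2–B4, B2–B5, B4–B6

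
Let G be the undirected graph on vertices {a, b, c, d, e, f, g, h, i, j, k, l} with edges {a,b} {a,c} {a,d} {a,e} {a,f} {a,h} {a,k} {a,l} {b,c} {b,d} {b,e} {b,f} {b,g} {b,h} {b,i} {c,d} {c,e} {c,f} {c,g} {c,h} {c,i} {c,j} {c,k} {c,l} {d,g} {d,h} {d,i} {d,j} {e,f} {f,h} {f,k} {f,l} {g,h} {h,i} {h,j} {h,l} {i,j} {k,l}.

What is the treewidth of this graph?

4

A width-4 tree decomposition is:
Bags: B1 = {a, b, c, d, h}  B2 = {b, c, d, h, i}  B3 = {c, d, h, i, j}  B4 = {a, b, c, f, h}  B5 = {a, c, f, h, l}  B6 = {a, b, c, e, f}  B7 = {a, c, f, k, l}  B8 = {b, c, d, g, h}
Tree: B1–B2, B2–B3, B1–B4, B4–B5, B4–B6, B5–B7, B2–B8
The largest bag has 5 vertices, giving width 4; this decomposition certifies tw(G) ≤ 4. On the other hand G contains the 5-clique {a, b, c, e, f}. A clique must lie in a single bag of any decomposition, so no decomposition can have width below 4. Hence tw(G) = 4 exactly.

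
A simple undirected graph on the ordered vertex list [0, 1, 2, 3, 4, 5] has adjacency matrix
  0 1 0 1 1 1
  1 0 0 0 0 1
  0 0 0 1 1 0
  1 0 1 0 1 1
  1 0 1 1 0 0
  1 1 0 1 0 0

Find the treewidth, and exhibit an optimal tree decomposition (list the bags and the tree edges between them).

Every bag has size at most 3, so the width is 3 − 1 = 2 and tw(G) ≤ 2. Conversely, {0, 1, 5} is a clique of size 3, and the vertices of any clique must share a bag in every tree decomposition; so some bag has ≥ 3 vertices and tw(G) ≥ 2. The upper and lower bounds meet at 2, so that is the treewidth.

Treewidth 2.
One optimal decomposition is:
Bags: B1 = {2, 3, 4}  B2 = {0, 3, 4}  B3 = {0, 3, 5}  B4 = {0, 1, 5}
Tree: B1–B2, B2–B3, B3–B4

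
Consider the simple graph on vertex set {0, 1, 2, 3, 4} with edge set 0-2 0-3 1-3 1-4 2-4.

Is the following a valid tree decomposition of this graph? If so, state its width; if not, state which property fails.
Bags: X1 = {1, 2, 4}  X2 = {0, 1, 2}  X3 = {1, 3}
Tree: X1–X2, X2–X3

A tree decomposition must satisfy three properties: every vertex lies in some bag; for every edge, both endpoints lie together in some bag; and for every vertex, the bags containing it form a connected subtree. Here edge (0,3) lies in no bag, so the decomposition is invalid.

No — edge (0,3) lies in no bag.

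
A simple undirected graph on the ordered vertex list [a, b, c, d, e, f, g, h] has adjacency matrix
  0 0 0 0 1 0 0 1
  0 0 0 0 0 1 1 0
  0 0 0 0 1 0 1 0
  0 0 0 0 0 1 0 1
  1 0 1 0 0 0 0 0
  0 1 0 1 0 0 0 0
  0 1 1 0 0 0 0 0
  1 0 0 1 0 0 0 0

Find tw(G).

A width-2 tree decomposition is:
Bags: B1 = {b, c, g}  B2 = {b, c, f}  B3 = {c, d, f}  B4 = {c, d, h}  B5 = {a, c, h}  B6 = {a, c, e}
Tree: B1–B2, B2–B3, B3–B4, B4–B5, B5–B6
The largest bag has 3 vertices, giving width 2; this decomposition certifies tw(G) ≤ 2. Since c–g–b–f–d–h–a–e–c is a cycle in G, G is not acyclic. Forests are exactly the graphs of treewidth ≤ 1, so tw(G) ≥ 2. Hence tw(G) = 2 exactly.

2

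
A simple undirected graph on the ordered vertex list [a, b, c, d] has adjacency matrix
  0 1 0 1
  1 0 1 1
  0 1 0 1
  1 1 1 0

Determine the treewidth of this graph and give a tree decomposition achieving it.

Every bag has size at most 3, so the width is 3 − 1 = 2 and tw(G) ≤ 2. On the other hand G contains the 3-clique {b, c, d}. A clique must lie in a single bag of any decomposition, so no decomposition can have width below 2. Hence tw(G) = 2 exactly.

Treewidth 2.
One such decomposition:
Bags: B1 = {a, b, d}  B2 = {b, c, d}
Tree: B1–B2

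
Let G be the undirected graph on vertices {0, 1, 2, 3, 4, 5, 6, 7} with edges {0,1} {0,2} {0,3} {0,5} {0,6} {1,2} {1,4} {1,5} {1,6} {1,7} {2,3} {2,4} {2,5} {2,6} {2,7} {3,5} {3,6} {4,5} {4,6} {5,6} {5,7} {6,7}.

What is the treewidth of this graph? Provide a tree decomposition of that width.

Every bag has size at most 5, so the width is 5 − 1 = 4 and tw(G) ≤ 4. For the lower bound, the 5 vertices {0, 1, 2, 5, 6} are pairwise adjacent, and any tree decomposition puts a clique entirely inside one bag — forcing width ≥ 4. Hence tw(G) = 4 exactly.

Treewidth 4.
Bags: B1 = {1, 2, 5, 6, 7}  B2 = {1, 2, 4, 5, 6}  B3 = {0, 1, 2, 5, 6}  B4 = {0, 2, 3, 5, 6}
Tree: B1–B2, B2–B3, B3–B4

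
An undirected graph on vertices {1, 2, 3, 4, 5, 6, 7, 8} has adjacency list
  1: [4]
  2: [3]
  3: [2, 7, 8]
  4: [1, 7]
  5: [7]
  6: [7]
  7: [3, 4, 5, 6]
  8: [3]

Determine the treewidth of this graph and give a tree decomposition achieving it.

Every bag has size at most 2, so the width is 2 − 1 = 1 and tw(G) ≤ 1. G has an edge, so its treewidth is at least 1. Therefore the treewidth is 1.

Treewidth 1.
One optimal decomposition is:
Bags: B1 = {6, 7}  B2 = {3, 7}  B3 = {3, 8}  B4 = {5, 7}  B5 = {2, 3}  B6 = {4, 7}  B7 = {1, 4}
Tree: B1–B2, B2–B3, B1–B4, B3–B5, B4–B6, B6–B7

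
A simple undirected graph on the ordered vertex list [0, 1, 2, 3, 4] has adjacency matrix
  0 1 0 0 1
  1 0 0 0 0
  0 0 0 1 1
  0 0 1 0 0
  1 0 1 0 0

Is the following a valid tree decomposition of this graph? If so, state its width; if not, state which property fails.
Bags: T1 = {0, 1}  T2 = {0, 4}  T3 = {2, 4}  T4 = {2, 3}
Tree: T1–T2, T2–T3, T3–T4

Yes; width 1.

Every vertex of G appears in some bag (union = {0, 1, 2, 3, 4}); every edge is covered by a bag; and for each vertex v the set of bags containing v is connected in the bag tree. The decomposition is therefore valid. The largest bag has 2 vertices, so the width is 1.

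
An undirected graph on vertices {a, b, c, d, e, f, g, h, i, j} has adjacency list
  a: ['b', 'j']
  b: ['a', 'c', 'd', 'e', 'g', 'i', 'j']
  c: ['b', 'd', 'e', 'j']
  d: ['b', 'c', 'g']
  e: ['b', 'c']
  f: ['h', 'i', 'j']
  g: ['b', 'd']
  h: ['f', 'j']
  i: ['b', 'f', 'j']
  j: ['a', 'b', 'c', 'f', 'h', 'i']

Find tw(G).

A width-2 tree decomposition is:
Bags: B1 = {b, c, d}  B2 = {b, c, j}  B3 = {b, i, j}  B4 = {f, i, j}  B5 = {a, b, j}  B6 = {b, c, e}  B7 = {f, h, j}  B8 = {b, d, g}
Tree: B1–B2, B2–B3, B3–B4, B3–B5, B1–B6, B4–B7, B1–B8
Each bag holds 3 vertices, so the decomposition has width 2, which upper-bounds the treewidth. Conversely, {f, h, j} is a clique of size 3, and the vertices of any clique must share a bag in every tree decomposition; so some bag has ≥ 3 vertices and tw(G) ≥ 2. Hence tw(G) = 2 exactly.

2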